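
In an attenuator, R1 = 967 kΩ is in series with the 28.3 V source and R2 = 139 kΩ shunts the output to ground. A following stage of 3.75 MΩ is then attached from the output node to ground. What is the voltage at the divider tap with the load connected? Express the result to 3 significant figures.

V_out ≈ 3.45 V

The load sits in parallel with R2: R2‖R_L = (139 × 3750) / (139 + 3750) = 134.0 kΩ.
V_out = 28.3 × 134.0 / (967 + 134.0) = 28.3 × 134.0/1101 = 3.45 V.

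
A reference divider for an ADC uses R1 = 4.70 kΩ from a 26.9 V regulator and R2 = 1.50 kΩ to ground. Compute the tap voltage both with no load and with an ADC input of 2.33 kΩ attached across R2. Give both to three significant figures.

Open-circuit: V = 26.9 × 1.50/(4.70 + 1.50) = 6.51 V.
With the load, R2 becomes R2‖R_L = 0.9125 kΩ, so V = 26.9 × 0.9125/5.613 = 4.37 V.

Unloaded: 6.51 V; loaded: 4.37 V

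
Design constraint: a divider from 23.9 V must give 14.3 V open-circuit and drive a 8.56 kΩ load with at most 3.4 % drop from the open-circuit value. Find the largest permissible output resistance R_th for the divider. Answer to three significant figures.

Loading drop = R_th/(R_th + R_L) ≤ 0.0340, so R_th ≤ R_L · ε/(1−ε) = 8.56 kΩ × 0.0340/0.9660 = 301 Ω.
(Any R1, R2 with R2/(R1+R2) = 0.598 and R1‖R2 ≤ 301 Ω will meet the spec.)

R_th ≤ 301 Ω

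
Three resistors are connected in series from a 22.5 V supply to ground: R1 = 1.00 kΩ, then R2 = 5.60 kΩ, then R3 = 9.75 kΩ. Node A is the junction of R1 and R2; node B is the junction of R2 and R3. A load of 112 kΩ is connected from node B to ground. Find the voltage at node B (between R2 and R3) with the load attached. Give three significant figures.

V ≈ 13.0 V

At node B, R3 is in parallel with the load: R3‖R_L = 8.969 kΩ.
Below node A the resistance is R2 + (R3‖R_L) = 14.57 kΩ, so V_A = 22.5 × 14.57/15.57 = 21.05 V.
Then V_B = V_A × (R3‖R_L)/(R2 + R3‖R_L) = 21.05 × 8.969/14.57 = 13.0 V.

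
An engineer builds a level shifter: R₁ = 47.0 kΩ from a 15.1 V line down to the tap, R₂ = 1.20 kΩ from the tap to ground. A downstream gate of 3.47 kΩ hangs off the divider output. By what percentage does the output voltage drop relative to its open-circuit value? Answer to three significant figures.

25.2 %

Unloaded V = 15.1 × 1.20/48.20 = 0.3759 V.
Loaded: R₂‖R_L = 0.8916 kΩ, giving V = 15.1 × 0.8916/47.89 = 0.2811 V.
Drop = (0.3759 − 0.2811) / 0.3759 = 25.2 %.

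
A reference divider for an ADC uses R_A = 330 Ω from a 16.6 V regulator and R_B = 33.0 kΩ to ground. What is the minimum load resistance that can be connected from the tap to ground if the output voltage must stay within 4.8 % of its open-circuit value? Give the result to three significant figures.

Output resistance R_th = R_A‖R_B = (330 × 33000)/33330 = 326.7 Ω.
The fractional drop is R_th/(R_th + R_L); requiring this ≤ 0.0480 gives R_L ≥ R_th(1/0.0480 − 1) = 326.7 × 19.83 = 6.48 kΩ.

R_L(min) ≈ 6.48 kΩ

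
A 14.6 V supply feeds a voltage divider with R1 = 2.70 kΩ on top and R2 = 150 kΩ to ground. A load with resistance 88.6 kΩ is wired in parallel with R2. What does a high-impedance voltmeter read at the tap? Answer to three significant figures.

The load sits in parallel with R2: R2‖R_L = (150 × 88.6) / (150 + 88.6) = 55.70 kΩ.
V_out = 14.6 × 55.70 / (2.70 + 55.70) = 14.6 × 55.70/58.40 = 13.9 V.
(Unloaded it would have been 14.3 V.)

V_out ≈ 13.9 V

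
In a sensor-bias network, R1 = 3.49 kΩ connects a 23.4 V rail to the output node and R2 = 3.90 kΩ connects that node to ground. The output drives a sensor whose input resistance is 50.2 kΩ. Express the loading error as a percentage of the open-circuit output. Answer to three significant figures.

3.54 %

The divider's output (Thévenin) resistance is R1‖R2 = 1.842 kΩ.
Fractional drop under load = R_th/(R_th + R_L) = 1.842 / (1.842 + 50.2) = 0.03539.
So the output falls by 3.54 %.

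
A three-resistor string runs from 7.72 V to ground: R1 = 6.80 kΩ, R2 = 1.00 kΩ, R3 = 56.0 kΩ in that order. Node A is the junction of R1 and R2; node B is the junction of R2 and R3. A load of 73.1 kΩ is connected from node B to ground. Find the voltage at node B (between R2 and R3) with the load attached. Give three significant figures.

V ≈ 6.20 V

At node B, R3 is in parallel with the load: R3‖R_L = 31.71 kΩ.
Below node A the resistance is R2 + (R3‖R_L) = 32.71 kΩ, so V_A = 7.72 × 32.71/39.51 = 6.391 V.
Then V_B = V_A × (R3‖R_L)/(R2 + R3‖R_L) = 6.391 × 31.71/32.71 = 6.20 V.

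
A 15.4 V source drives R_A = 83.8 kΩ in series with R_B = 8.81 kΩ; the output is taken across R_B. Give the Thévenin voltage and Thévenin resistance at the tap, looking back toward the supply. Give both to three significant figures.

V_th is the open-circuit tap voltage: 15.4 × 8.81/(83.8 + 8.81) = 1.47 V.
With the supply zeroed, R_A and R_B appear in parallel from the tap: R_th = R_A‖R_B = (83.8 × 8.81)/92.61 = 7.97 kΩ.

V_th = 1.47 V, R_th = 7.97 kΩ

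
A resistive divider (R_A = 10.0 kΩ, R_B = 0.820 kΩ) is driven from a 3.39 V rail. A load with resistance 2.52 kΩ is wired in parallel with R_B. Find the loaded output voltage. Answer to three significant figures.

V_out ≈ 0.198 V

The load sits in parallel with R_B: R_B‖R_L = (820 × 2520) / (820 + 2520) = 618.7 Ω.
V_out = 3.39 × 618.7 / (10000 + 618.7) = 3.39 × 618.7/10620 = 0.198 V.
(Unloaded it would have been 0.257 V.)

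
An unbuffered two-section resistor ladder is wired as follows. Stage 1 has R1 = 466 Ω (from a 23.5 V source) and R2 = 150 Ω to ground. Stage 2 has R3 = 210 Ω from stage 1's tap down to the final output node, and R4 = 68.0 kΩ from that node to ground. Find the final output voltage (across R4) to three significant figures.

Stage 2 presents R3+R4 = 68210 Ω as a load on stage 1's tap.
Stage 1's lower leg becomes R2‖(R3+R4) = 149.7 Ω, so V_mid = 23.5 × 149.7/615.7 = 5.713 V.
Stage 2 is itself unloaded: V_out = V_mid × R4/(R3+R4) = 5.713 × 68000/68210 = 5.70 V.

V_out ≈ 5.70 V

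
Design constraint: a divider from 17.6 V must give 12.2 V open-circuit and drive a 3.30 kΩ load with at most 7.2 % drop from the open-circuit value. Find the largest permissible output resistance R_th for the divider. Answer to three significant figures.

R_th ≤ 256 Ω

Loading drop = R_th/(R_th + R_L) ≤ 0.0720, so R_th ≤ R_L · ε/(1−ε) = 3.30 kΩ × 0.0720/0.9280 = 256 Ω.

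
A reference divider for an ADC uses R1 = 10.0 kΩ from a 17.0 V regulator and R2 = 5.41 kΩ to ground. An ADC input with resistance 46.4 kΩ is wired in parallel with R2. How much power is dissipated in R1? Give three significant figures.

P ≈ 13.1 mW

Total resistance from the source is R1 + (R2‖R_L) = 14.85 kΩ, so I = 17.0/14.85 kΩ = 1.145 mA.
P = I²·R1 = (1.145 mA)² × 10.0 kΩ = 13.1 mW.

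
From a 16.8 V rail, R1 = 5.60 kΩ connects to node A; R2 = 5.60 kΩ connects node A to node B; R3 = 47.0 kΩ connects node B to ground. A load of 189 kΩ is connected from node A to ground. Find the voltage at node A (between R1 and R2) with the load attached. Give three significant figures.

Below node A the series string R2+R3 = 52.60 kΩ sits in parallel with the 189 kΩ load: 41.15 kΩ.
V_A = 16.8 × 41.15/(5.60 + 41.15) = 14.8 V.

V ≈ 14.8 V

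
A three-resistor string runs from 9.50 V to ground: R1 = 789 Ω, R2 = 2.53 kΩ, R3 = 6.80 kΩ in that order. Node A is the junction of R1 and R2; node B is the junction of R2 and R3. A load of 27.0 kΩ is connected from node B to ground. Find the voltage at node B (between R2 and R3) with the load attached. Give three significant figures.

V ≈ 5.90 V

At node B, R3 is in parallel with the load: R3‖R_L = 5432 Ω.
Below node A the resistance is R2 + (R3‖R_L) = 7962 Ω, so V_A = 9.50 × 7962/8751 = 8.643 V.
Then V_B = V_A × (R3‖R_L)/(R2 + R3‖R_L) = 8.643 × 5432/7962 = 5.90 V.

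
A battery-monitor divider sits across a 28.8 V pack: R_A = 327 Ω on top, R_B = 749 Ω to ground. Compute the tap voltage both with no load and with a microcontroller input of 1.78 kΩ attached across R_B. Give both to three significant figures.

Unloaded: 20.0 V; loaded: 17.8 V

Open-circuit: V = 28.8 × 749/(327 + 749) = 20.0 V.
With the load, R_B becomes R_B‖R_L = 527.2 Ω, so V = 28.8 × 527.2/854.2 = 17.8 V.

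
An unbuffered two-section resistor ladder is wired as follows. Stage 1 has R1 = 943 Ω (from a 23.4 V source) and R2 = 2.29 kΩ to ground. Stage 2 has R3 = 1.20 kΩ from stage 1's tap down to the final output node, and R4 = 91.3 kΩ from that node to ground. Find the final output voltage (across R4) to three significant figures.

V_out ≈ 16.2 V

Stage 2 presents R3+R4 = 92500 Ω as a load on stage 1's tap.
Stage 1's lower leg becomes R2‖(R3+R4) = 2235 Ω, so V_mid = 23.4 × 2235/3178 = 16.46 V.
Stage 2 is itself unloaded: V_out = V_mid × R4/(R3+R4) = 16.46 × 91300/92500 = 16.2 V.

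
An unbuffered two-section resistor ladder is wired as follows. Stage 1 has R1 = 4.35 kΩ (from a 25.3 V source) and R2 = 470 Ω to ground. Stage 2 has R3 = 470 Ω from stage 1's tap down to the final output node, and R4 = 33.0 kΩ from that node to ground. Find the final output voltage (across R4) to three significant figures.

Stage 2 presents R3+R4 = 33470 Ω as a load on stage 1's tap.
Stage 1's lower leg becomes R2‖(R3+R4) = 463.5 Ω, so V_mid = 25.3 × 463.5/4813 = 2.436 V.
Stage 2 is itself unloaded: V_out = V_mid × R4/(R3+R4) = 2.436 × 33000/33470 = 2.40 V.

V_out ≈ 2.40 V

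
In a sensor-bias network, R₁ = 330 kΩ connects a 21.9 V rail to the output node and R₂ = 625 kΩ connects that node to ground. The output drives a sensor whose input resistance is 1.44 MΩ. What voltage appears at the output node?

The load sits in parallel with R₂: R₂‖R_L = (625 × 1440) / (625 + 1440) = 435.8 kΩ.
V_out = 21.9 × 435.8 / (330 + 435.8) = 21.9 × 435.8/765.8 = 12.5 V.

V_out ≈ 12.5 V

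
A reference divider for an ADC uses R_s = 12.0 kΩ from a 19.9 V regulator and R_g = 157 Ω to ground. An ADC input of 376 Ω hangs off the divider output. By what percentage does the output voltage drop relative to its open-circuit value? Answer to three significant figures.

The divider's output (Thévenin) resistance is R_s‖R_g = 155.0 Ω.
Fractional drop under load = R_th/(R_th + R_L) = 155.0 / (155.0 + 376) = 0.2919.
So the output falls by 29.2 %.

29.2 %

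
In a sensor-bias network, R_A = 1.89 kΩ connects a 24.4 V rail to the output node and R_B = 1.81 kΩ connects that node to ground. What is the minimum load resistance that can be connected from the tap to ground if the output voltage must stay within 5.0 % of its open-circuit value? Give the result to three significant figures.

R_L(min) ≈ 17.6 kΩ

Output resistance R_th = R_A‖R_B = (1890 × 1810)/3700 = 924.6 Ω.
The fractional drop is R_th/(R_th + R_L); requiring this ≤ 0.0500 gives R_L ≥ R_th(1/0.0500 − 1) = 924.6 × 19.00 = 17.6 kΩ.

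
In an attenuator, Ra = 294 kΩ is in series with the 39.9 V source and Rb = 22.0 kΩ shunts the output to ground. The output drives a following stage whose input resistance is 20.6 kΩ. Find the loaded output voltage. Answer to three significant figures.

The load sits in parallel with Rb: Rb‖R_L = (22.0 × 20.6) / (22.0 + 20.6) = 10.64 kΩ.
V_out = 39.9 × 10.64 / (294 + 10.64) = 39.9 × 10.64/304.6 = 1.39 V.

V_out ≈ 1.39 V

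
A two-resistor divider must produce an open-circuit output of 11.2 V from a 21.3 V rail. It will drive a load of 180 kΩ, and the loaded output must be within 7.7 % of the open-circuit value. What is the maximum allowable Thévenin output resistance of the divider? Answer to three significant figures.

R_th ≤ 15.0 kΩ

Loading drop = R_th/(R_th + R_L) ≤ 0.0770, so R_th ≤ R_L · ε/(1−ε) = 180 kΩ × 0.0770/0.9230 = 15.0 kΩ.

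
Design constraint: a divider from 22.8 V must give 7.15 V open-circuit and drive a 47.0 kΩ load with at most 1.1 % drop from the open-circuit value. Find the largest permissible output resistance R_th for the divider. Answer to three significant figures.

Loading drop = R_th/(R_th + R_L) ≤ 0.0110, so R_th ≤ R_L · ε/(1−ε) = 47.0 kΩ × 0.0110/0.9890 = 523 Ω.

R_th ≤ 523 Ω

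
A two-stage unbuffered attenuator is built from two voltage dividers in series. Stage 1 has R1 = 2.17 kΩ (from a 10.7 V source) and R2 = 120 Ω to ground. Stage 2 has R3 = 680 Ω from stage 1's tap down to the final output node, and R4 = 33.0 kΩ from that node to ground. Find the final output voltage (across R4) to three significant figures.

V_out ≈ 0.548 V

Stage 2 presents R3+R4 = 33680 Ω as a load on stage 1's tap.
Stage 1's lower leg becomes R2‖(R3+R4) = 119.6 Ω, so V_mid = 10.7 × 119.6/2290 = 0.5588 V.
Stage 2 is itself unloaded: V_out = V_mid × R4/(R3+R4) = 0.5588 × 33000/33680 = 0.548 V.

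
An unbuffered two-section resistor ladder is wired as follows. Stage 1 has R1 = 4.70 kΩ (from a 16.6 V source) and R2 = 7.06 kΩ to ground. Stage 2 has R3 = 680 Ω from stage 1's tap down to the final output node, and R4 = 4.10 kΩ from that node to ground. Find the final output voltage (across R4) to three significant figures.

V_out ≈ 5.38 V

Stage 2 presents R3+R4 = 4780 Ω as a load on stage 1's tap.
Stage 1's lower leg becomes R2‖(R3+R4) = 2850 Ω, so V_mid = 16.6 × 2850/7550 = 6.267 V.
Stage 2 is itself unloaded: V_out = V_mid × R4/(R3+R4) = 6.267 × 4100/4780 = 5.38 V.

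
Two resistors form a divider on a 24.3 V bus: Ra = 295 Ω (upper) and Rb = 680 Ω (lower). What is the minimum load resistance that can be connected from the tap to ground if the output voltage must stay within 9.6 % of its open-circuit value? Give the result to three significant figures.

R_L(min) ≈ 1.94 kΩ

Output resistance R_th = Ra‖Rb = (295 × 680)/975.0 = 205.7 Ω.
The fractional drop is R_th/(R_th + R_L); requiring this ≤ 0.0960 gives R_L ≥ R_th(1/0.0960 − 1) = 205.7 × 9.417 = 1.94 kΩ.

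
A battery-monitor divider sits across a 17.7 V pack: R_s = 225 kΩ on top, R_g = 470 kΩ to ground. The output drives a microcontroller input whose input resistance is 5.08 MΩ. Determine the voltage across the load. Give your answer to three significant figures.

The load sits in parallel with R_g: R_g‖R_L = (470 × 5080) / (470 + 5080) = 430.2 kΩ.
V_out = 17.7 × 430.2 / (225 + 430.2) = 17.7 × 430.2/655.2 = 11.6 V.

V_out ≈ 11.6 V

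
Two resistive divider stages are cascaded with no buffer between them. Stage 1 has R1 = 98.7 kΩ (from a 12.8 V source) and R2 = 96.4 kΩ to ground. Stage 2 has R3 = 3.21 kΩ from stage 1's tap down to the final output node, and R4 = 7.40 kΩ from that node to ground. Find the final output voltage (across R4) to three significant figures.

V_out ≈ 0.788 V

Stage 2 presents R3+R4 = 10.61 kΩ as a load on stage 1's tap.
Stage 1's lower leg becomes R2‖(R3+R4) = 9.558 kΩ, so V_mid = 12.8 × 9.558/108.3 = 1.130 V.
Stage 2 is itself unloaded: V_out = V_mid × R4/(R3+R4) = 1.130 × 7.40/10.61 = 0.788 V.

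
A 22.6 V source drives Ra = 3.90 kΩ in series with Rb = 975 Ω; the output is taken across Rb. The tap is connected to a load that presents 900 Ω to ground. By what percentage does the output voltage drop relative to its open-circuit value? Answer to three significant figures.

Unloaded V = 22.6 × 975/4875 = 4.520 V.
Loaded: Rb‖R_L = 468.0 Ω, giving V = 22.6 × 468.0/4368 = 2.421 V.
Drop = (4.520 − 2.421) / 4.520 = 46.4 %.

46.4 %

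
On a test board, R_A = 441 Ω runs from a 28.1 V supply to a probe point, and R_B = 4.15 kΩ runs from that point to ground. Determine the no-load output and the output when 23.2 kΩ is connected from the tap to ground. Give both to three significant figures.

Unloaded: 25.4 V; loaded: 25.0 V

Open-circuit: V = 28.1 × 4150/(441 + 4150) = 25.4 V.
With the load, R_B becomes R_B‖R_L = 3520 Ω, so V = 28.1 × 3520/3961 = 25.0 V.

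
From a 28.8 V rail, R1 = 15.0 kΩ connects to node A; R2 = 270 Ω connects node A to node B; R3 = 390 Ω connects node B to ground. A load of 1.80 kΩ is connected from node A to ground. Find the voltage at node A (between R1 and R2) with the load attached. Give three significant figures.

V ≈ 0.898 V

Below node A the series string R2+R3 = 660.0 Ω sits in parallel with the 1800 Ω load: 482.9 Ω.
V_A = 28.8 × 482.9/(15000 + 482.9) = 0.898 V.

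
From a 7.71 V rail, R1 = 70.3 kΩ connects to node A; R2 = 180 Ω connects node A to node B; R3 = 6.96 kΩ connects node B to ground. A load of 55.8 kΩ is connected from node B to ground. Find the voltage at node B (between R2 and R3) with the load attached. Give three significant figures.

At node B, R3 is in parallel with the load: R3‖R_L = 6188 Ω.
Below node A the resistance is R2 + (R3‖R_L) = 6368 Ω, so V_A = 7.71 × 6368/76670 = 0.6404 V.
Then V_B = V_A × (R3‖R_L)/(R2 + R3‖R_L) = 0.6404 × 6188/6368 = 0.622 V.

V ≈ 0.622 V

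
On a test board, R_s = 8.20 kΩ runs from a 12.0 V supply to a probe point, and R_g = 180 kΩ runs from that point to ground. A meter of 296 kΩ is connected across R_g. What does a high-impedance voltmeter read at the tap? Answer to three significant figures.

The load sits in parallel with R_g: R_g‖R_L = (180 × 296) / (180 + 296) = 111.9 kΩ.
V_out = 12.0 × 111.9 / (8.20 + 111.9) = 12.0 × 111.9/120.1 = 11.2 V.

V_out ≈ 11.2 V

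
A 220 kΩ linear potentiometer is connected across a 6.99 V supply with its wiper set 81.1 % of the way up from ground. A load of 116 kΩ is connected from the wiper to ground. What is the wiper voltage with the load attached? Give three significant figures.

The wiper splits the pot into (1−α)R = 41.58 kΩ above and αR = 178.4 kΩ below.
Lower section ‖ load = 70.30 kΩ.
V_wiper = 6.99 × 70.30/(41.58 + 70.30) = 4.39 V.

V ≈ 4.39 V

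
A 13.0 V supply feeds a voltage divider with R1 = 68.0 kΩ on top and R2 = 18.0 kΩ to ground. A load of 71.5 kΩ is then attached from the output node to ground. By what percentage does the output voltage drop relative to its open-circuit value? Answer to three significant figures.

16.6 %

Unloaded V = 13.0 × 18.0/86.00 = 2.721 V.
Loaded: R2‖R_L = 14.38 kΩ, giving V = 13.0 × 14.38/82.38 = 2.269 V.
Drop = (2.721 − 2.269) / 2.721 = 16.6 %.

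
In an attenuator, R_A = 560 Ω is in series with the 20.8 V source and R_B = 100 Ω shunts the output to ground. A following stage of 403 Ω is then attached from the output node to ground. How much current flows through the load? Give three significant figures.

R_B‖R_L = 80.12 Ω; V_out = 20.8 × 80.12/640.1 = 2.603 V.
I_L = V_out / R_L = 2.603 / 403 Ω = 6.46 mA.

I_L ≈ 6.46 mA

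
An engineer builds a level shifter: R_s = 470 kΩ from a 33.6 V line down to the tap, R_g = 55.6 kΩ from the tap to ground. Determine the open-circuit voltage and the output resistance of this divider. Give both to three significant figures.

V_th = 3.55 V, R_th = 49.7 kΩ

V_th is the open-circuit tap voltage: 33.6 × 55.6/(470 + 55.6) = 3.55 V.
With the supply zeroed, R_s and R_g appear in parallel from the tap: R_th = R_s‖R_g = (470 × 55.6)/525.6 = 49.7 kΩ.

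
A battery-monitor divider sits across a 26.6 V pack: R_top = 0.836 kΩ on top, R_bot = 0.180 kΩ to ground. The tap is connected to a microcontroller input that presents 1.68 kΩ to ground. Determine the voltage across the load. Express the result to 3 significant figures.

The load sits in parallel with R_bot: R_bot‖R_L = (180 × 1680) / (180 + 1680) = 162.6 Ω.
V_out = 26.6 × 162.6 / (836 + 162.6) = 26.6 × 162.6/998.6 = 4.33 V.

V_out ≈ 4.33 V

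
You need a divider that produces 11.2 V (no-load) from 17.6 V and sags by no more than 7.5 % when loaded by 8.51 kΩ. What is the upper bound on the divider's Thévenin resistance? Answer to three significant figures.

R_th ≤ 690 Ω

Loading drop = R_th/(R_th + R_L) ≤ 0.0750, so R_th ≤ R_L · ε/(1−ε) = 8.51 kΩ × 0.0750/0.9250 = 690 Ω.
(Any R1, R2 with R2/(R1+R2) = 0.636 and R1‖R2 ≤ 690 Ω will meet the spec.)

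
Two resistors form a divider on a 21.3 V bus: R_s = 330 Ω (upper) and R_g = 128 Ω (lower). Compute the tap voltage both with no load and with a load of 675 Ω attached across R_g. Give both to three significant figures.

Unloaded: 5.95 V; loaded: 5.24 V

Open-circuit: V = 21.3 × 128/(330 + 128) = 5.95 V.
With the load, R_g becomes R_g‖R_L = 107.6 Ω, so V = 21.3 × 107.6/437.6 = 5.24 V.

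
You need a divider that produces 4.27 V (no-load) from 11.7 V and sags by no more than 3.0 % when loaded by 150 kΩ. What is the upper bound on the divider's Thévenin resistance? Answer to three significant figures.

Loading drop = R_th/(R_th + R_L) ≤ 0.0300, so R_th ≤ R_L · ε/(1−ε) = 150 kΩ × 0.0300/0.9700 = 4.64 kΩ.
(Any R1, R2 with R2/(R1+R2) = 0.365 and R1‖R2 ≤ 4.64 kΩ will meet the spec.)

R_th ≤ 4.64 kΩ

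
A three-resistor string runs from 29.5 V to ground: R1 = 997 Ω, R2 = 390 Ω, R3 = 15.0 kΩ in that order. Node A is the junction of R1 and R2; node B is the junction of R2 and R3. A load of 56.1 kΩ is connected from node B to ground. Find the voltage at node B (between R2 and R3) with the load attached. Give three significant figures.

At node B, R3 is in parallel with the load: R3‖R_L = 11840 Ω.
Below node A the resistance is R2 + (R3‖R_L) = 12230 Ω, so V_A = 29.5 × 12230/13220 = 27.28 V.
Then V_B = V_A × (R3‖R_L)/(R2 + R3‖R_L) = 27.28 × 11840/12230 = 26.4 V.

V ≈ 26.4 V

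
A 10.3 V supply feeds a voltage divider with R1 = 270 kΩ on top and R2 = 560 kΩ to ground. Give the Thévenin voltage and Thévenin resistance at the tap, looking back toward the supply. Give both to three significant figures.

V_th = 6.95 V, R_th = 182 kΩ

V_th is the open-circuit tap voltage: 10.3 × 560/(270 + 560) = 6.95 V.
With the supply zeroed, R1 and R2 appear in parallel from the tap: R_th = R1‖R2 = (270 × 560)/830.0 = 182 kΩ.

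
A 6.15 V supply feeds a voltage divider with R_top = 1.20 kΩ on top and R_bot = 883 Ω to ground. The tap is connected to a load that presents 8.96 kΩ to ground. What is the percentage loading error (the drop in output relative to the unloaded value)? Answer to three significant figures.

The divider's output (Thévenin) resistance is R_top‖R_bot = 508.7 Ω.
Fractional drop under load = R_th/(R_th + R_L) = 508.7 / (508.7 + 8960) = 0.05372.
So the output falls by 5.37 %.

5.37 %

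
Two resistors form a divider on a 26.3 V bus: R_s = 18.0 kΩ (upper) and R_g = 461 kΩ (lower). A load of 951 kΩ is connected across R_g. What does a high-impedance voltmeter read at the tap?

The load sits in parallel with R_g: R_g‖R_L = (461 × 951) / (461 + 951) = 310.5 kΩ.
V_out = 26.3 × 310.5 / (18.0 + 310.5) = 26.3 × 310.5/328.5 = 24.9 V.

V_out ≈ 24.9 V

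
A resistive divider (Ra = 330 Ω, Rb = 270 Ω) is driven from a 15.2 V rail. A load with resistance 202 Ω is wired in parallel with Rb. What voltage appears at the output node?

V_out ≈ 3.94 V

The load sits in parallel with Rb: Rb‖R_L = (270 × 202) / (270 + 202) = 115.6 Ω.
V_out = 15.2 × 115.6 / (330 + 115.6) = 15.2 × 115.6/445.6 = 3.94 V.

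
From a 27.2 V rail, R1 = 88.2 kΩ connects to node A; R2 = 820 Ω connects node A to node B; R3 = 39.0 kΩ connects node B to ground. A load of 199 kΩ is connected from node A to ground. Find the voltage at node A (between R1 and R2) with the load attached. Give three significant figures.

Below node A the series string R2+R3 = 39820 Ω sits in parallel with the 199000 Ω load: 33180 Ω.
V_A = 27.2 × 33180/(88200 + 33180) = 7.44 V.

V ≈ 7.44 V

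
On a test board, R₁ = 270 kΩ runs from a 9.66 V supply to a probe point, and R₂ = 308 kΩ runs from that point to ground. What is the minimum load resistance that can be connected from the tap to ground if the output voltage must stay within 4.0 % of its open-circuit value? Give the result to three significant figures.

Output resistance R_th = R₁‖R₂ = (270 × 308)/578.0 = 143.9 kΩ.
The fractional drop is R_th/(R_th + R_L); requiring this ≤ 0.0400 gives R_L ≥ R_th(1/0.0400 − 1) = 143.9 × 24.00 = 3.45 MΩ.

R_L(min) ≈ 3.45 MΩ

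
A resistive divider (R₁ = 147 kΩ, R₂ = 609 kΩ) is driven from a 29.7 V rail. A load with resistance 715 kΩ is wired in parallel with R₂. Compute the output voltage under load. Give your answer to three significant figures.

V_out ≈ 20.5 V

The load sits in parallel with R₂: R₂‖R_L = (609 × 715) / (609 + 715) = 328.9 kΩ.
V_out = 29.7 × 328.9 / (147 + 328.9) = 29.7 × 328.9/475.9 = 20.5 V.
(Unloaded it would have been 23.9 V.)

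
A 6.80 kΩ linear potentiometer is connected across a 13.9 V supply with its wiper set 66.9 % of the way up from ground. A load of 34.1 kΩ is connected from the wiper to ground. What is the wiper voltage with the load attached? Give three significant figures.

V ≈ 8.91 V

The wiper splits the pot into (1−α)R = 2.251 kΩ above and αR = 4.549 kΩ below.
Lower section ‖ load = 4.014 kΩ.
V_wiper = 13.9 × 4.014/(2.251 + 4.014) = 8.91 V.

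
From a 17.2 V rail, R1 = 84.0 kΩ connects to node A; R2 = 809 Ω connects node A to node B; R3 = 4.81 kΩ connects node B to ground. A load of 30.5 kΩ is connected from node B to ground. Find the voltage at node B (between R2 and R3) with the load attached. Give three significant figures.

V ≈ 0.803 V

At node B, R3 is in parallel with the load: R3‖R_L = 4155 Ω.
Below node A the resistance is R2 + (R3‖R_L) = 4964 Ω, so V_A = 17.2 × 4964/88960 = 0.9597 V.
Then V_B = V_A × (R3‖R_L)/(R2 + R3‖R_L) = 0.9597 × 4155/4964 = 0.803 V.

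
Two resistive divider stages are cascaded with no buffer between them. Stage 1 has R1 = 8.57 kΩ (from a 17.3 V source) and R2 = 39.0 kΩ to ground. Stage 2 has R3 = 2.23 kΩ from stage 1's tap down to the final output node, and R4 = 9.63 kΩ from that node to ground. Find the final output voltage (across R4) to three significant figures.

Stage 2 presents R3+R4 = 11.86 kΩ as a load on stage 1's tap.
Stage 1's lower leg becomes R2‖(R3+R4) = 9.094 kΩ, so V_mid = 17.3 × 9.094/17.66 = 8.907 V.
Stage 2 is itself unloaded: V_out = V_mid × R4/(R3+R4) = 8.907 × 9.63/11.86 = 7.23 V.

V_out ≈ 7.23 V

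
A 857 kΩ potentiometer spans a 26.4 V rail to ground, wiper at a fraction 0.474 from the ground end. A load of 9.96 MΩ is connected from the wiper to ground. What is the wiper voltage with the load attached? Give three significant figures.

V ≈ 12.3 V

The wiper splits the pot into (1−α)R = 450.8 kΩ above and αR = 406.2 kΩ below.
Lower section ‖ load = 390.3 kΩ.
V_wiper = 26.4 × 390.3/(450.8 + 390.3) = 12.3 V.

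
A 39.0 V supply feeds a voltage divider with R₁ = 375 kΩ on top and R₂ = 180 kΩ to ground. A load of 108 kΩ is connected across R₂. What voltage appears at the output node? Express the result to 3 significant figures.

V_out ≈ 5.95 V

The load sits in parallel with R₂: R₂‖R_L = (180 × 108) / (180 + 108) = 67.50 kΩ.
V_out = 39.0 × 67.50 / (375 + 67.50) = 39.0 × 67.50/442.5 = 5.95 V.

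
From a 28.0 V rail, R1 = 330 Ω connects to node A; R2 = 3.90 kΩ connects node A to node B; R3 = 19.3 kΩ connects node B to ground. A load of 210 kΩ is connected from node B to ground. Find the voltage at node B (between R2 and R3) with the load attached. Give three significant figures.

At node B, R3 is in parallel with the load: R3‖R_L = 17680 Ω.
Below node A the resistance is R2 + (R3‖R_L) = 21580 Ω, so V_A = 28.0 × 21580/21910 = 27.58 V.
Then V_B = V_A × (R3‖R_L)/(R2 + R3‖R_L) = 27.58 × 17680/21580 = 22.6 V.

V ≈ 22.6 V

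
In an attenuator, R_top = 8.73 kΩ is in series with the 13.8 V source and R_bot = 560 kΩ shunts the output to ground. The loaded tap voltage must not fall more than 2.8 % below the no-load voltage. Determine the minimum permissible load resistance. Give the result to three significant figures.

Output resistance R_th = R_top‖R_bot = (8.73 × 560)/568.7 = 8.596 kΩ.
The fractional drop is R_th/(R_th + R_L); requiring this ≤ 0.0280 gives R_L ≥ R_th(1/0.0280 − 1) = 8.596 × 34.71 = 298 kΩ.

R_L(min) ≈ 298 kΩ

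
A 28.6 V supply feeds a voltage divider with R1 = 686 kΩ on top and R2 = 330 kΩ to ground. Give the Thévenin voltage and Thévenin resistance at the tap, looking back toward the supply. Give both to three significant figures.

V_th is the open-circuit tap voltage: 28.6 × 330/(686 + 330) = 9.29 V.
With the supply zeroed, R1 and R2 appear in parallel from the tap: R_th = R1‖R2 = (686 × 330)/1016 = 223 kΩ.

V_th = 9.29 V, R_th = 223 kΩ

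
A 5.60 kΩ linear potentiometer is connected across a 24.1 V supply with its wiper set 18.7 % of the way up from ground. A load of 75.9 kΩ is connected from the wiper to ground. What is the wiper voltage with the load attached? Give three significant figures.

The wiper splits the pot into (1−α)R = 4.553 kΩ above and αR = 1.047 kΩ below.
Lower section ‖ load = 1.033 kΩ.
V_wiper = 24.1 × 1.033/(4.553 + 1.033) = 4.46 V.

V ≈ 4.46 V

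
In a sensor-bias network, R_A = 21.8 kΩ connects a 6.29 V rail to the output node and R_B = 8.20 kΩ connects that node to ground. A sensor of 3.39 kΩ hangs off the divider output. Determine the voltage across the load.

The load sits in parallel with R_B: R_B‖R_L = (8.20 × 3.39) / (8.20 + 3.39) = 2.398 kΩ.
V_out = 6.29 × 2.398 / (21.8 + 2.398) = 6.29 × 2.398/24.20 = 0.623 V.

V_out ≈ 0.623 V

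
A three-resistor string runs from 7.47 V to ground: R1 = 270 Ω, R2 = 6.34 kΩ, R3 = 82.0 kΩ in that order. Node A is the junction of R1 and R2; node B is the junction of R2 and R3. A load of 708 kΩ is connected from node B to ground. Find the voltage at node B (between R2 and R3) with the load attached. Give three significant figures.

At node B, R3 is in parallel with the load: R3‖R_L = 73490 Ω.
Below node A the resistance is R2 + (R3‖R_L) = 79830 Ω, so V_A = 7.47 × 79830/80100 = 7.445 V.
Then V_B = V_A × (R3‖R_L)/(R2 + R3‖R_L) = 7.445 × 73490/79830 = 6.85 V.

V ≈ 6.85 V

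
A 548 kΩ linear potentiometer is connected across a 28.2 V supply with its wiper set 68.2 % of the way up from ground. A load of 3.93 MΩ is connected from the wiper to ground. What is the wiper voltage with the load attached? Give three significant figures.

V ≈ 18.7 V

The wiper splits the pot into (1−α)R = 174.3 kΩ above and αR = 373.7 kΩ below.
Lower section ‖ load = 341.3 kΩ.
V_wiper = 28.2 × 341.3/(174.3 + 341.3) = 18.7 V.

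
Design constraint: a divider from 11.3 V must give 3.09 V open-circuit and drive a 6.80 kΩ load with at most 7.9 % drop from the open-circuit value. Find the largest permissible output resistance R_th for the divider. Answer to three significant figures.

Loading drop = R_th/(R_th + R_L) ≤ 0.0790, so R_th ≤ R_L · ε/(1−ε) = 6.80 kΩ × 0.0790/0.9210 = 583 Ω.

R_th ≤ 583 Ω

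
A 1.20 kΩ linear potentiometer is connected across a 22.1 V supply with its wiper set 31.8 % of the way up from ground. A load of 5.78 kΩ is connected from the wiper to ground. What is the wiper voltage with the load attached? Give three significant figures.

V ≈ 6.72 V

The wiper splits the pot into (1−α)R = 818.4 Ω above and αR = 381.6 Ω below.
Lower section ‖ load = 358.0 Ω.
V_wiper = 22.1 × 358.0/(818.4 + 358.0) = 6.72 V.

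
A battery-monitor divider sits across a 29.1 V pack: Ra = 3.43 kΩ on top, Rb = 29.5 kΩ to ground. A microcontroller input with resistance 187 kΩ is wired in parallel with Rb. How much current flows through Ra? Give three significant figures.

I ≈ 1.01 mA

Rb‖R_L = 25.48 kΩ, so the source sees Ra + Rb‖R_L = 28.91 kΩ.
I = 29.1 V / 28.91 kΩ = 1.01 mA.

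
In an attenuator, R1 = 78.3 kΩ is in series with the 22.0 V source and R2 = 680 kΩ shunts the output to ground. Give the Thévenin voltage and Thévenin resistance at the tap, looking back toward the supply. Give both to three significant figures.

V_th is the open-circuit tap voltage: 22.0 × 680/(78.3 + 680) = 19.7 V.
With the supply zeroed, R1 and R2 appear in parallel from the tap: R_th = R1‖R2 = (78.3 × 680)/758.3 = 70.2 kΩ.

V_th = 19.7 V, R_th = 70.2 kΩ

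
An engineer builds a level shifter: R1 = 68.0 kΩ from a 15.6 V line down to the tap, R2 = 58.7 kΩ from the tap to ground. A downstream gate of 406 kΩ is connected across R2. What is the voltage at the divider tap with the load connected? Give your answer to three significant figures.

The load sits in parallel with R2: R2‖R_L = (58.7 × 406) / (58.7 + 406) = 51.29 kΩ.
V_out = 15.6 × 51.29 / (68.0 + 51.29) = 15.6 × 51.29/119.3 = 6.71 V.

V_out ≈ 6.71 V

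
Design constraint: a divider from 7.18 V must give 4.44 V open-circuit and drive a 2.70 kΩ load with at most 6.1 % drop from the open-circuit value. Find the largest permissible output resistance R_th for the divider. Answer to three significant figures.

Loading drop = R_th/(R_th + R_L) ≤ 0.0610, so R_th ≤ R_L · ε/(1−ε) = 2.70 kΩ × 0.0610/0.9390 = 175 Ω.
(Any R1, R2 with R2/(R1+R2) = 0.618 and R1‖R2 ≤ 175 Ω will meet the spec.)

R_th ≤ 175 Ω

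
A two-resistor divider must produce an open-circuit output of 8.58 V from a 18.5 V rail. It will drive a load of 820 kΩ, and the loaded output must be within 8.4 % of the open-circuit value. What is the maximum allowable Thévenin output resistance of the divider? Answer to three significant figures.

R_th ≤ 75.2 kΩ

Loading drop = R_th/(R_th + R_L) ≤ 0.0840, so R_th ≤ R_L · ε/(1−ε) = 820 kΩ × 0.0840/0.9160 = 75.2 kΩ.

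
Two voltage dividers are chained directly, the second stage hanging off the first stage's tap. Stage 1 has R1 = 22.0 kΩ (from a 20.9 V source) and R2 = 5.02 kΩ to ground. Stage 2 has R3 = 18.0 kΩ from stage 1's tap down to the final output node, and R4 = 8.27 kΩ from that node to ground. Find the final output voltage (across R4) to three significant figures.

V_out ≈ 1.06 V

Stage 2 presents R3+R4 = 26.27 kΩ as a load on stage 1's tap.
Stage 1's lower leg becomes R2‖(R3+R4) = 4.215 kΩ, so V_mid = 20.9 × 4.215/26.21 = 3.360 V.
Stage 2 is itself unloaded: V_out = V_mid × R4/(R3+R4) = 3.360 × 8.27/26.27 = 1.06 V.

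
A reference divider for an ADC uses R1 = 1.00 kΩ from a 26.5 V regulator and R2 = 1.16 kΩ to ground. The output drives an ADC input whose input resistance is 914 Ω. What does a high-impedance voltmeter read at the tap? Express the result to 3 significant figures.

V_out ≈ 8.96 V

The load sits in parallel with R2: R2‖R_L = (1160 × 914) / (1160 + 914) = 511.2 Ω.
V_out = 26.5 × 511.2 / (1000 + 511.2) = 26.5 × 511.2/1511 = 8.96 V.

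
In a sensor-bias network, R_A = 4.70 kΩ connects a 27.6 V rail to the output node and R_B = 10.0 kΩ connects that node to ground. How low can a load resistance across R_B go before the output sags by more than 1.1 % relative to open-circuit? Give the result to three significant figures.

Output resistance R_th = R_A‖R_B = (4.70 × 10.0)/14.70 = 3.197 kΩ.
The fractional drop is R_th/(R_th + R_L); requiring this ≤ 0.0110 gives R_L ≥ R_th(1/0.0110 − 1) = 3.197 × 89.91 = 287 kΩ.

R_L(min) ≈ 287 kΩ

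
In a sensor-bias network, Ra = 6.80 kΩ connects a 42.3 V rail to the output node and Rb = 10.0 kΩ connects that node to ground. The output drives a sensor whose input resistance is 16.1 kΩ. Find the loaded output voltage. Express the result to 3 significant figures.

V_out ≈ 20.1 V

The load sits in parallel with Rb: Rb‖R_L = (10.0 × 16.1) / (10.0 + 16.1) = 6.169 kΩ.
V_out = 42.3 × 6.169 / (6.80 + 6.169) = 42.3 × 6.169/12.97 = 20.1 V.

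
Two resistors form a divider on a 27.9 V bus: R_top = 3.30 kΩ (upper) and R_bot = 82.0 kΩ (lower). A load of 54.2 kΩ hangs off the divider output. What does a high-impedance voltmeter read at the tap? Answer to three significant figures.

The load sits in parallel with R_bot: R_bot‖R_L = (82.0 × 54.2) / (82.0 + 54.2) = 32.63 kΩ.
V_out = 27.9 × 32.63 / (3.30 + 32.63) = 27.9 × 32.63/35.93 = 25.3 V.
(Unloaded it would have been 26.8 V.)

V_out ≈ 25.3 V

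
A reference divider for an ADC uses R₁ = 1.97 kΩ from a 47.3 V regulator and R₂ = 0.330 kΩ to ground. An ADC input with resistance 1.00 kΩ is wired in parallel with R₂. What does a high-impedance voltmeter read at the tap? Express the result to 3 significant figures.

The load sits in parallel with R₂: R₂‖R_L = (330 × 1000) / (330 + 1000) = 248.1 Ω.
V_out = 47.3 × 248.1 / (1970 + 248.1) = 47.3 × 248.1/2218 = 5.29 V.

V_out ≈ 5.29 V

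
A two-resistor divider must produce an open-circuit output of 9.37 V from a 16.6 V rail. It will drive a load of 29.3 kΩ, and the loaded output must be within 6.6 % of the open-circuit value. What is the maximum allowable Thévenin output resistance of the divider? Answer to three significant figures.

R_th ≤ 2.07 kΩ

Loading drop = R_th/(R_th + R_L) ≤ 0.0660, so R_th ≤ R_L · ε/(1−ε) = 29.3 kΩ × 0.0660/0.9340 = 2.07 kΩ.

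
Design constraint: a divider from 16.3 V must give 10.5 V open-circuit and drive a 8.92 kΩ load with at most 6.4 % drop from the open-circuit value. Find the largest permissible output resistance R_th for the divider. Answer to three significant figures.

R_th ≤ 610 Ω

Loading drop = R_th/(R_th + R_L) ≤ 0.0640, so R_th ≤ R_L · ε/(1−ε) = 8.92 kΩ × 0.0640/0.9360 = 610 Ω.
(Any R1, R2 with R2/(R1+R2) = 0.644 and R1‖R2 ≤ 610 Ω will meet the spec.)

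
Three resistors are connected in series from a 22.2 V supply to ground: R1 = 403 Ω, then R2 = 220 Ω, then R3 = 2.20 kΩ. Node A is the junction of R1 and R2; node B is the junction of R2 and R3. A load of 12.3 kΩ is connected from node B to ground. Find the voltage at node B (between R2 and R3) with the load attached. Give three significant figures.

V ≈ 16.6 V

At node B, R3 is in parallel with the load: R3‖R_L = 1866 Ω.
Below node A the resistance is R2 + (R3‖R_L) = 2086 Ω, so V_A = 22.2 × 2086/2489 = 18.61 V.
Then V_B = V_A × (R3‖R_L)/(R2 + R3‖R_L) = 18.61 × 1866/2086 = 16.6 V.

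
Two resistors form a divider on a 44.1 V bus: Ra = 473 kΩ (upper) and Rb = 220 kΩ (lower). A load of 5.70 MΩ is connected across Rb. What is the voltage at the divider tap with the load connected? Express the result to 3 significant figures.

V_out ≈ 13.6 V

The load sits in parallel with Rb: Rb‖R_L = (220 × 5700) / (220 + 5700) = 211.8 kΩ.
V_out = 44.1 × 211.8 / (473 + 211.8) = 44.1 × 211.8/684.8 = 13.6 V.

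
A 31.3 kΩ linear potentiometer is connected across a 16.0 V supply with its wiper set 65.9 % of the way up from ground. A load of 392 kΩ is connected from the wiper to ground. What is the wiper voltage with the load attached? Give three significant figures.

V ≈ 10.4 V

The wiper splits the pot into (1−α)R = 10.67 kΩ above and αR = 20.63 kΩ below.
Lower section ‖ load = 19.60 kΩ.
V_wiper = 16.0 × 19.60/(10.67 + 19.60) = 10.4 V.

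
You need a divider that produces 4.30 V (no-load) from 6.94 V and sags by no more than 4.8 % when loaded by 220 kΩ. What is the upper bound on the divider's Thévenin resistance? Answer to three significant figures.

Loading drop = R_th/(R_th + R_L) ≤ 0.0480, so R_th ≤ R_L · ε/(1−ε) = 220 kΩ × 0.0480/0.9520 = 11.1 kΩ.
(Any R1, R2 with R2/(R1+R2) = 0.620 and R1‖R2 ≤ 11.1 kΩ will meet the spec.)

R_th ≤ 11.1 kΩ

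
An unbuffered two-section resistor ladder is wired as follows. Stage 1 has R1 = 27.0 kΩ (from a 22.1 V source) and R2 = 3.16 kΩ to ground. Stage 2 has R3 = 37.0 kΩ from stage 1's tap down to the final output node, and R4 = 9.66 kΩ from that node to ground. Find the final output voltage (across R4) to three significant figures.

Stage 2 presents R3+R4 = 46.66 kΩ as a load on stage 1's tap.
Stage 1's lower leg becomes R2‖(R3+R4) = 2.960 kΩ, so V_mid = 22.1 × 2.960/29.96 = 2.183 V.
Stage 2 is itself unloaded: V_out = V_mid × R4/(R3+R4) = 2.183 × 9.66/46.66 = 0.452 V.

V_out ≈ 0.452 V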